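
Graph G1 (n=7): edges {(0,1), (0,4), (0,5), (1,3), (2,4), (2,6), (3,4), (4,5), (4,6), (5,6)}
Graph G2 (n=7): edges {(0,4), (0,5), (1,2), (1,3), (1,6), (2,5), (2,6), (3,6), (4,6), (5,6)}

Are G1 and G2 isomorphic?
Yes, isomorphic

The graphs are isomorphic.
One valid mapping φ: V(G1) → V(G2): 0→5, 1→0, 2→3, 3→4, 4→6, 5→2, 6→1

Verify φ preserves adjacency — for each edge of G1, its image is an edge of G2:
  (0,1) → (φ(0),φ(1)) = (0,5) ∈ E(G2) ✓
  (0,4) → (φ(0),φ(4)) = (5,6) ∈ E(G2) ✓
  (0,5) → (φ(0),φ(5)) = (2,5) ∈ E(G2) ✓
  (1,3) → (φ(1),φ(3)) = (0,4) ∈ E(G2) ✓
  (2,4) → (φ(2),φ(4)) = (3,6) ∈ E(G2) ✓
  (2,6) → (φ(2),φ(6)) = (1,3) ∈ E(G2) ✓
  (3,4) → (φ(3),φ(4)) = (4,6) ∈ E(G2) ✓
  (4,5) → (φ(4),φ(5)) = (2,6) ∈ E(G2) ✓
  (4,6) → (φ(4),φ(6)) = (1,6) ∈ E(G2) ✓
  (5,6) → (φ(5),φ(6)) = (1,2) ∈ E(G2) ✓
All 10 edges of G1 map to edges of G2, and |E(G1)| = |E(G2)| = 10, so φ is a bijection on edges as well as vertices. Hence G1 ≅ G2.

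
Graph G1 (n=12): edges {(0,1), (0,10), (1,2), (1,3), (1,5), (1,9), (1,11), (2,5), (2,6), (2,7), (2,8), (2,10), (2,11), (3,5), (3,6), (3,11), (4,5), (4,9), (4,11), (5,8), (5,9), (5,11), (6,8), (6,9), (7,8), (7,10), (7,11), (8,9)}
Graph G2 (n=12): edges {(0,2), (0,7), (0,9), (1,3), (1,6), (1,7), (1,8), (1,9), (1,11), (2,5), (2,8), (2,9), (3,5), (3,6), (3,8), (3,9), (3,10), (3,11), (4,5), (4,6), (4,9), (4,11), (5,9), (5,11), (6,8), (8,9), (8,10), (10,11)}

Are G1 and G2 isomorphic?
Yes, isomorphic

The graphs are isomorphic.
One valid mapping φ: V(G1) → V(G2): 0→7, 1→1, 2→9, 3→6, 4→10, 5→3, 6→4, 7→2, 8→5, 9→11, 10→0, 11→8

Verify φ preserves adjacency — for each edge of G1, its image is an edge of G2:
  (0,1) → (φ(0),φ(1)) = (1,7) ∈ E(G2) ✓
  (0,10) → (φ(0),φ(10)) = (0,7) ∈ E(G2) ✓
  (1,2) → (φ(1),φ(2)) = (1,9) ∈ E(G2) ✓
  (1,3) → (φ(1),φ(3)) = (1,6) ∈ E(G2) ✓
  (1,5) → (φ(1),φ(5)) = (1,3) ∈ E(G2) ✓
  (1,9) → (φ(1),φ(9)) = (1,11) ∈ E(G2) ✓
  (1,11) → (φ(1),φ(11)) = (1,8) ∈ E(G2) ✓
  (2,5) → (φ(2),φ(5)) = (3,9) ∈ E(G2) ✓
  (2,6) → (φ(2),φ(6)) = (4,9) ∈ E(G2) ✓
  (2,7) → (φ(2),φ(7)) = (2,9) ∈ E(G2) ✓
  (2,8) → (φ(2),φ(8)) = (5,9) ∈ E(G2) ✓
  (2,10) → (φ(2),φ(10)) = (0,9) ∈ E(G2) ✓
  (2,11) → (φ(2),φ(11)) = (8,9) ∈ E(G2) ✓
  (3,5) → (φ(3),φ(5)) = (3,6) ∈ E(G2) ✓
  (3,6) → (φ(3),φ(6)) = (4,6) ∈ E(G2) ✓
  (3,11) → (φ(3),φ(11)) = (6,8) ∈ E(G2) ✓
  (4,5) → (φ(4),φ(5)) = (3,10) ∈ E(G2) ✓
  (4,9) → (φ(4),φ(9)) = (10,11) ∈ E(G2) ✓
  (4,11) → (φ(4),φ(11)) = (8,10) ∈ E(G2) ✓
  (5,8) → (φ(5),φ(8)) = (3,5) ∈ E(G2) ✓
  (5,9) → (φ(5),φ(9)) = (3,11) ∈ E(G2) ✓
  (5,11) → (φ(5),φ(11)) = (3,8) ∈ E(G2) ✓
  (6,8) → (φ(6),φ(8)) = (4,5) ∈ E(G2) ✓
  (6,9) → (φ(6),φ(9)) = (4,11) ∈ E(G2) ✓
  (7,8) → (φ(7),φ(8)) = (2,5) ∈ E(G2) ✓
  (7,10) → (φ(7),φ(10)) = (0,2) ∈ E(G2) ✓
  (7,11) → (φ(7),φ(11)) = (2,8) ∈ E(G2) ✓
  (8,9) → (φ(8),φ(9)) = (5,11) ∈ E(G2) ✓
All 28 edges of G1 map to edges of G2, and |E(G1)| = |E(G2)| = 28, so φ is a bijection on edges as well as vertices. Hence G1 ≅ G2.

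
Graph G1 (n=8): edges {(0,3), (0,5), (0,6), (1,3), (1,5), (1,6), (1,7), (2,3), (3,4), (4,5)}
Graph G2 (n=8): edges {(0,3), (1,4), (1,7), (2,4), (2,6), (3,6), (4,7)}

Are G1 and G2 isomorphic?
No, not isomorphic

The graphs are NOT isomorphic.

Connected components of G1: 1 component(s) with vertex sets [[0, 1, 2, 3, 4, 5, 6, 7]], sizes [8].
Connected components of G2: 2 component(s) with vertex sets [[5], [0, 1, 2, 3, 4, 6, 7]], sizes [1, 7].
The number of connected components (and the multiset of component sizes) is an isomorphism invariant — an isomorphism maps each component of G1 bijectively onto a component of G2. Since G1 has 1 component(s) and G2 has 2, they cannot be isomorphic.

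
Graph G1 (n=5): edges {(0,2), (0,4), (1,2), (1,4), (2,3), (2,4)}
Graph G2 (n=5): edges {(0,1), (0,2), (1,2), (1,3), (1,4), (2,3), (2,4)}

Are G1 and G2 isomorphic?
No, not isomorphic

The graphs are NOT isomorphic.

Degrees in G1: deg(0)=2, deg(1)=2, deg(2)=4, deg(3)=1, deg(4)=3.
Sorted degree sequence of G1: [4, 3, 2, 2, 1].
Degrees in G2: deg(0)=2, deg(1)=4, deg(2)=4, deg(3)=2, deg(4)=2.
Sorted degree sequence of G2: [4, 4, 2, 2, 2].
The (sorted) degree sequence is an isomorphism invariant, so since G1 and G2 have different degree sequences they cannot be isomorphic.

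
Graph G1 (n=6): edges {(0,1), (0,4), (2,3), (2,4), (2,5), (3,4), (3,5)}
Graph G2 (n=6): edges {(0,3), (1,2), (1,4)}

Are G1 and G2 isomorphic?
No, not isomorphic

The graphs are NOT isomorphic.

Connected components of G1: 1 component(s) with vertex sets [[0, 1, 2, 3, 4, 5]], sizes [6].
Connected components of G2: 3 component(s) with vertex sets [[5], [0, 3], [1, 2, 4]], sizes [1, 2, 3].
The number of connected components (and the multiset of component sizes) is an isomorphism invariant — an isomorphism maps each component of G1 bijectively onto a component of G2. Since G1 has 1 component(s) and G2 has 3, they cannot be isomorphic.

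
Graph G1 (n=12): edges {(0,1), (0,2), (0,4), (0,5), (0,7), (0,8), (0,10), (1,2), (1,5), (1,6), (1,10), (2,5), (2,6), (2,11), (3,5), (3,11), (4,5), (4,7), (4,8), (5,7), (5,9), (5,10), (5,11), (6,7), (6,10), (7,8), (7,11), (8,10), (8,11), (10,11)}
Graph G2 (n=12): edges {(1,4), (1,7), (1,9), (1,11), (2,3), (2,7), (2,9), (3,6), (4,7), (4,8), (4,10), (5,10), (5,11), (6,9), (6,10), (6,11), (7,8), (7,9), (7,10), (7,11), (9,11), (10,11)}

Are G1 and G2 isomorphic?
No, not isomorphic

The graphs are NOT isomorphic.

Counting triangles (3-cliques): G1 has 23, G2 has 12.
Triangle count is an isomorphism invariant, so differing triangle counts rule out isomorphism.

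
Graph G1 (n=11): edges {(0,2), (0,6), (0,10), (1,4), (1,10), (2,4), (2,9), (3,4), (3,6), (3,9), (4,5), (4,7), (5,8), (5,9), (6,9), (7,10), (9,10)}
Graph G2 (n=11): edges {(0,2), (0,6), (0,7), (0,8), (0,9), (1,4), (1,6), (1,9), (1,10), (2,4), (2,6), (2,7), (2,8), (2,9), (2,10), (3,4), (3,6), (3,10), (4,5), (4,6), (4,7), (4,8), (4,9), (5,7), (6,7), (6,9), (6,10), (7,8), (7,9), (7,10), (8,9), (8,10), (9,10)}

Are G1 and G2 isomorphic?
No, not isomorphic

The graphs are NOT isomorphic.

Degrees in G1: deg(0)=3, deg(1)=2, deg(2)=3, deg(3)=3, deg(4)=5, deg(5)=3, deg(6)=3, deg(7)=2, deg(8)=1, deg(9)=5, deg(10)=4.
Sorted degree sequence of G1: [5, 5, 4, 3, 3, 3, 3, 3, 2, 2, 1].
Degrees in G2: deg(0)=5, deg(1)=4, deg(2)=7, deg(3)=3, deg(4)=8, deg(5)=2, deg(6)=8, deg(7)=8, deg(8)=6, deg(9)=8, deg(10)=7.
Sorted degree sequence of G2: [8, 8, 8, 8, 7, 7, 6, 5, 4, 3, 2].
The (sorted) degree sequence is an isomorphism invariant, so since G1 and G2 have different degree sequences they cannot be isomorphic.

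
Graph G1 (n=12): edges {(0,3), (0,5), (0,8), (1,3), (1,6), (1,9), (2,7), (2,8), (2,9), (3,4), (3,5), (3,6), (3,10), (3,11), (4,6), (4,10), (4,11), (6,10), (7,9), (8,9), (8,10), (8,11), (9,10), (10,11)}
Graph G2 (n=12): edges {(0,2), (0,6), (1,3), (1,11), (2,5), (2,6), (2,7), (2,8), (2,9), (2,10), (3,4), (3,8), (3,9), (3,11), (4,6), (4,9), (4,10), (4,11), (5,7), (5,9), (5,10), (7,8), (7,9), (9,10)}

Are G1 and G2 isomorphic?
Yes, isomorphic

The graphs are isomorphic.
One valid mapping φ: V(G1) → V(G2): 0→6, 1→8, 2→11, 3→2, 4→5, 5→0, 6→7, 7→1, 8→4, 9→3, 10→9, 11→10

Verify φ preserves adjacency — for each edge of G1, its image is an edge of G2:
  (0,3) → (φ(0),φ(3)) = (2,6) ∈ E(G2) ✓
  (0,5) → (φ(0),φ(5)) = (0,6) ∈ E(G2) ✓
  (0,8) → (φ(0),φ(8)) = (4,6) ∈ E(G2) ✓
  (1,3) → (φ(1),φ(3)) = (2,8) ∈ E(G2) ✓
  (1,6) → (φ(1),φ(6)) = (7,8) ∈ E(G2) ✓
  (1,9) → (φ(1),φ(9)) = (3,8) ∈ E(G2) ✓
  (2,7) → (φ(2),φ(7)) = (1,11) ∈ E(G2) ✓
  (2,8) → (φ(2),φ(8)) = (4,11) ∈ E(G2) ✓
  (2,9) → (φ(2),φ(9)) = (3,11) ∈ E(G2) ✓
  (3,4) → (φ(3),φ(4)) = (2,5) ∈ E(G2) ✓
  (3,5) → (φ(3),φ(5)) = (0,2) ∈ E(G2) ✓
  (3,6) → (φ(3),φ(6)) = (2,7) ∈ E(G2) ✓
  (3,10) → (φ(3),φ(10)) = (2,9) ∈ E(G2) ✓
  (3,11) → (φ(3),φ(11)) = (2,10) ∈ E(G2) ✓
  (4,6) → (φ(4),φ(6)) = (5,7) ∈ E(G2) ✓
  (4,10) → (φ(4),φ(10)) = (5,9) ∈ E(G2) ✓
  (4,11) → (φ(4),φ(11)) = (5,10) ∈ E(G2) ✓
  (6,10) → (φ(6),φ(10)) = (7,9) ∈ E(G2) ✓
  (7,9) → (φ(7),φ(9)) = (1,3) ∈ E(G2) ✓
  (8,9) → (φ(8),φ(9)) = (3,4) ∈ E(G2) ✓
  (8,10) → (φ(8),φ(10)) = (4,9) ∈ E(G2) ✓
  (8,11) → (φ(8),φ(11)) = (4,10) ∈ E(G2) ✓
  (9,10) → (φ(9),φ(10)) = (3,9) ∈ E(G2) ✓
  (10,11) → (φ(10),φ(11)) = (9,10) ∈ E(G2) ✓
All 24 edges of G1 map to edges of G2, and |E(G1)| = |E(G2)| = 24, so φ is a bijection on edges as well as vertices. Hence G1 ≅ G2.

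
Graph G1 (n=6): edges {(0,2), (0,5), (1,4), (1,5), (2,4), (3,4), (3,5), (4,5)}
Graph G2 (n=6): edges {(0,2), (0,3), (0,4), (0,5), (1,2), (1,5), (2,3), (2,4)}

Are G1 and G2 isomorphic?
Yes, isomorphic

The graphs are isomorphic.
One valid mapping φ: V(G1) → V(G2): 0→5, 1→4, 2→1, 3→3, 4→2, 5→0

Verify φ preserves adjacency — for each edge of G1, its image is an edge of G2:
  (0,2) → (φ(0),φ(2)) = (1,5) ∈ E(G2) ✓
  (0,5) → (φ(0),φ(5)) = (0,5) ∈ E(G2) ✓
  (1,4) → (φ(1),φ(4)) = (2,4) ∈ E(G2) ✓
  (1,5) → (φ(1),φ(5)) = (0,4) ∈ E(G2) ✓
  (2,4) → (φ(2),φ(4)) = (1,2) ∈ E(G2) ✓
  (3,4) → (φ(3),φ(4)) = (2,3) ∈ E(G2) ✓
  (3,5) → (φ(3),φ(5)) = (0,3) ∈ E(G2) ✓
  (4,5) → (φ(4),φ(5)) = (0,2) ∈ E(G2) ✓
All 8 edges of G1 map to edges of G2, and |E(G1)| = |E(G2)| = 8, so φ is a bijection on edges as well as vertices. Hence G1 ≅ G2.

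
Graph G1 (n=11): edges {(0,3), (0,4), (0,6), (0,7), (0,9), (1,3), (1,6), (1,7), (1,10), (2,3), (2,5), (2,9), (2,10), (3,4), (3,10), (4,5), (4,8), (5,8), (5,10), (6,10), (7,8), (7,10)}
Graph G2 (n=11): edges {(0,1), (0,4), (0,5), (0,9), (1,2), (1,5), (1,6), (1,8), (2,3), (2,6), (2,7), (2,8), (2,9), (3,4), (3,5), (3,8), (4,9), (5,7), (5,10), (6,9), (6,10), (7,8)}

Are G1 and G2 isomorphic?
Yes, isomorphic

The graphs are isomorphic.
One valid mapping φ: V(G1) → V(G2): 0→5, 1→8, 2→6, 3→1, 4→0, 5→9, 6→7, 7→3, 8→4, 9→10, 10→2

Verify φ preserves adjacency — for each edge of G1, its image is an edge of G2:
  (0,3) → (φ(0),φ(3)) = (1,5) ∈ E(G2) ✓
  (0,4) → (φ(0),φ(4)) = (0,5) ∈ E(G2) ✓
  (0,6) → (φ(0),φ(6)) = (5,7) ∈ E(G2) ✓
  (0,7) → (φ(0),φ(7)) = (3,5) ∈ E(G2) ✓
  (0,9) → (φ(0),φ(9)) = (5,10) ∈ E(G2) ✓
  (1,3) → (φ(1),φ(3)) = (1,8) ∈ E(G2) ✓
  (1,6) → (φ(1),φ(6)) = (7,8) ∈ E(G2) ✓
  (1,7) → (φ(1),φ(7)) = (3,8) ∈ E(G2) ✓
  (1,10) → (φ(1),φ(10)) = (2,8) ∈ E(G2) ✓
  (2,3) → (φ(2),φ(3)) = (1,6) ∈ E(G2) ✓
  (2,5) → (φ(2),φ(5)) = (6,9) ∈ E(G2) ✓
  (2,9) → (φ(2),φ(9)) = (6,10) ∈ E(G2) ✓
  (2,10) → (φ(2),φ(10)) = (2,6) ∈ E(G2) ✓
  (3,4) → (φ(3),φ(4)) = (0,1) ∈ E(G2) ✓
  (3,10) → (φ(3),φ(10)) = (1,2) ∈ E(G2) ✓
  (4,5) → (φ(4),φ(5)) = (0,9) ∈ E(G2) ✓
  (4,8) → (φ(4),φ(8)) = (0,4) ∈ E(G2) ✓
  (5,8) → (φ(5),φ(8)) = (4,9) ∈ E(G2) ✓
  (5,10) → (φ(5),φ(10)) = (2,9) ∈ E(G2) ✓
  (6,10) → (φ(6),φ(10)) = (2,7) ∈ E(G2) ✓
  (7,8) → (φ(7),φ(8)) = (3,4) ∈ E(G2) ✓
  (7,10) → (φ(7),φ(10)) = (2,3) ∈ E(G2) ✓
All 22 edges of G1 map to edges of G2, and |E(G1)| = |E(G2)| = 22, so φ is a bijection on edges as well as vertices. Hence G1 ≅ G2.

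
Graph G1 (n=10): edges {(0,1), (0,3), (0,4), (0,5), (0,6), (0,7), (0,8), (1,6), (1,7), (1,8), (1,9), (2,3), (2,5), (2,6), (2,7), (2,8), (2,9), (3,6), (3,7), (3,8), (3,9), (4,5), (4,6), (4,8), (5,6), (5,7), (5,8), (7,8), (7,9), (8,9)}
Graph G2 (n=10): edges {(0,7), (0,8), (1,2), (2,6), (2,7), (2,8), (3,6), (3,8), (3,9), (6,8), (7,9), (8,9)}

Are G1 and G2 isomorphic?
No, not isomorphic

The graphs are NOT isomorphic.

Connected components of G1: 1 component(s) with vertex sets [[0, 1, 2, 3, 4, 5, 6, 7, 8, 9]], sizes [10].
Connected components of G2: 3 component(s) with vertex sets [[4], [5], [0, 1, 2, 3, 6, 7, 8, 9]], sizes [1, 1, 8].
The number of connected components (and the multiset of component sizes) is an isomorphism invariant — an isomorphism maps each component of G1 bijectively onto a component of G2. Since G1 has 1 component(s) and G2 has 3, they cannot be isomorphic.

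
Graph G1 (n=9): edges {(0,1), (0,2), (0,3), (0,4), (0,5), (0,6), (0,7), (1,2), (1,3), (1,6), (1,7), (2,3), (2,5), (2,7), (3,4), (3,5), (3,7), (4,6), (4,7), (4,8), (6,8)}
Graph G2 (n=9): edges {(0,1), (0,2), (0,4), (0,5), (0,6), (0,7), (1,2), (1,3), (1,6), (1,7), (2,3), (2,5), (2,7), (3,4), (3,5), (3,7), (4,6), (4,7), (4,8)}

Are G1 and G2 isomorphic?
No, not isomorphic

The graphs are NOT isomorphic.

Counting edges: G1 has 21 edge(s); G2 has 19 edge(s).
Edge count is an isomorphism invariant (a bijection on vertices induces a bijection on edges), so differing edge counts rule out isomorphism.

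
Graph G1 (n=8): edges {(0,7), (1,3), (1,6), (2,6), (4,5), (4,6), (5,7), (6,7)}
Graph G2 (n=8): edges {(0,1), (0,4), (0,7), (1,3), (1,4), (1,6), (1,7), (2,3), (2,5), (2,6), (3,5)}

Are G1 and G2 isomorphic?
No, not isomorphic

The graphs are NOT isomorphic.

Degrees in G1: deg(0)=1, deg(1)=2, deg(2)=1, deg(3)=1, deg(4)=2, deg(5)=2, deg(6)=4, deg(7)=3.
Sorted degree sequence of G1: [4, 3, 2, 2, 2, 1, 1, 1].
Degrees in G2: deg(0)=3, deg(1)=5, deg(2)=3, deg(3)=3, deg(4)=2, deg(5)=2, deg(6)=2, deg(7)=2.
Sorted degree sequence of G2: [5, 3, 3, 3, 2, 2, 2, 2].
The (sorted) degree sequence is an isomorphism invariant, so since G1 and G2 have different degree sequences they cannot be isomorphic.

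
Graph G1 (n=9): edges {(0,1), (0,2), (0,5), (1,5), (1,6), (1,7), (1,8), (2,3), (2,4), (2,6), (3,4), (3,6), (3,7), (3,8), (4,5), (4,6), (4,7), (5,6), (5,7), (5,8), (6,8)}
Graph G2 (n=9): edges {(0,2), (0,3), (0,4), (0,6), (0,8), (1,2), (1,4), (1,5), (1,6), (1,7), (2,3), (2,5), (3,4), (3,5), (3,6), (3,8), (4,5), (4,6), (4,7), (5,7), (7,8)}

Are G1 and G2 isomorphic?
Yes, isomorphic

The graphs are isomorphic.
One valid mapping φ: V(G1) → V(G2): 0→8, 1→0, 2→7, 3→1, 4→5, 5→3, 6→4, 7→2, 8→6

Verify φ preserves adjacency — for each edge of G1, its image is an edge of G2:
  (0,1) → (φ(0),φ(1)) = (0,8) ∈ E(G2) ✓
  (0,2) → (φ(0),φ(2)) = (7,8) ∈ E(G2) ✓
  (0,5) → (φ(0),φ(5)) = (3,8) ∈ E(G2) ✓
  (1,5) → (φ(1),φ(5)) = (0,3) ∈ E(G2) ✓
  (1,6) → (φ(1),φ(6)) = (0,4) ∈ E(G2) ✓
  (1,7) → (φ(1),φ(7)) = (0,2) ∈ E(G2) ✓
  (1,8) → (φ(1),φ(8)) = (0,6) ∈ E(G2) ✓
  (2,3) → (φ(2),φ(3)) = (1,7) ∈ E(G2) ✓
  (2,4) → (φ(2),φ(4)) = (5,7) ∈ E(G2) ✓
  (2,6) → (φ(2),φ(6)) = (4,7) ∈ E(G2) ✓
  (3,4) → (φ(3),φ(4)) = (1,5) ∈ E(G2) ✓
  (3,6) → (φ(3),φ(6)) = (1,4) ∈ E(G2) ✓
  (3,7) → (φ(3),φ(7)) = (1,2) ∈ E(G2) ✓
  (3,8) → (φ(3),φ(8)) = (1,6) ∈ E(G2) ✓
  (4,5) → (φ(4),φ(5)) = (3,5) ∈ E(G2) ✓
  (4,6) → (φ(4),φ(6)) = (4,5) ∈ E(G2) ✓
  (4,7) → (φ(4),φ(7)) = (2,5) ∈ E(G2) ✓
  (5,6) → (φ(5),φ(6)) = (3,4) ∈ E(G2) ✓
  (5,7) → (φ(5),φ(7)) = (2,3) ∈ E(G2) ✓
  (5,8) → (φ(5),φ(8)) = (3,6) ∈ E(G2) ✓
  (6,8) → (φ(6),φ(8)) = (4,6) ∈ E(G2) ✓
All 21 edges of G1 map to edges of G2, and |E(G1)| = |E(G2)| = 21, so φ is a bijection on edges as well as vertices. Hence G1 ≅ G2.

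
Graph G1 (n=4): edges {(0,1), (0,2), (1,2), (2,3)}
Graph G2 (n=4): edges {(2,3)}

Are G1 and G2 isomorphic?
No, not isomorphic

The graphs are NOT isomorphic.

Counting triangles (3-cliques): G1 has 1, G2 has 0.
Triangle count is an isomorphism invariant, so differing triangle counts rule out isomorphism.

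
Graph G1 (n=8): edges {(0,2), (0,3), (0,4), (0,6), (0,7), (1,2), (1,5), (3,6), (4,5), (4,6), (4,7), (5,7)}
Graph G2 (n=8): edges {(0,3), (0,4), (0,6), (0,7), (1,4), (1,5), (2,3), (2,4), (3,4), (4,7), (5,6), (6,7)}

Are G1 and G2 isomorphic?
Yes, isomorphic

The graphs are isomorphic.
One valid mapping φ: V(G1) → V(G2): 0→4, 1→5, 2→1, 3→2, 4→0, 5→6, 6→3, 7→7

Verify φ preserves adjacency — for each edge of G1, its image is an edge of G2:
  (0,2) → (φ(0),φ(2)) = (1,4) ∈ E(G2) ✓
  (0,3) → (φ(0),φ(3)) = (2,4) ∈ E(G2) ✓
  (0,4) → (φ(0),φ(4)) = (0,4) ∈ E(G2) ✓
  (0,6) → (φ(0),φ(6)) = (3,4) ∈ E(G2) ✓
  (0,7) → (φ(0),φ(7)) = (4,7) ∈ E(G2) ✓
  (1,2) → (φ(1),φ(2)) = (1,5) ∈ E(G2) ✓
  (1,5) → (φ(1),φ(5)) = (5,6) ∈ E(G2) ✓
  (3,6) → (φ(3),φ(6)) = (2,3) ∈ E(G2) ✓
  (4,5) → (φ(4),φ(5)) = (0,6) ∈ E(G2) ✓
  (4,6) → (φ(4),φ(6)) = (0,3) ∈ E(G2) ✓
  (4,7) → (φ(4),φ(7)) = (0,7) ∈ E(G2) ✓
  (5,7) → (φ(5),φ(7)) = (6,7) ∈ E(G2) ✓
All 12 edges of G1 map to edges of G2, and |E(G1)| = |E(G2)| = 12, so φ is a bijection on edges as well as vertices. Hence G1 ≅ G2.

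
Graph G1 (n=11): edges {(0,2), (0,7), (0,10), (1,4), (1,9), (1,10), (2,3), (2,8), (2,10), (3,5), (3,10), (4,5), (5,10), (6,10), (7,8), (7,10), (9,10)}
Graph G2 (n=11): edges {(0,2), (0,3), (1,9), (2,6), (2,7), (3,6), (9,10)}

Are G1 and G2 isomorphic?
No, not isomorphic

The graphs are NOT isomorphic.

Connected components of G1: 1 component(s) with vertex sets [[0, 1, 2, 3, 4, 5, 6, 7, 8, 9, 10]], sizes [11].
Connected components of G2: 5 component(s) with vertex sets [[4], [5], [8], [1, 9, 10], [0, 2, 3, 6, 7]], sizes [1, 1, 1, 3, 5].
The number of connected components (and the multiset of component sizes) is an isomorphism invariant — an isomorphism maps each component of G1 bijectively onto a component of G2. Since G1 has 1 component(s) and G2 has 5, they cannot be isomorphic.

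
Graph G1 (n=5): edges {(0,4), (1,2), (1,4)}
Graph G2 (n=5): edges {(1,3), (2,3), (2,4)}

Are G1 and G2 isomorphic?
Yes, isomorphic

The graphs are isomorphic.
One valid mapping φ: V(G1) → V(G2): 0→1, 1→2, 2→4, 3→0, 4→3

Verify φ preserves adjacency — for each edge of G1, its image is an edge of G2:
  (0,4) → (φ(0),φ(4)) = (1,3) ∈ E(G2) ✓
  (1,2) → (φ(1),φ(2)) = (2,4) ∈ E(G2) ✓
  (1,4) → (φ(1),φ(4)) = (2,3) ∈ E(G2) ✓
All 3 edges of G1 map to edges of G2, and |E(G1)| = |E(G2)| = 3, so φ is a bijection on edges as well as vertices. Hence G1 ≅ G2.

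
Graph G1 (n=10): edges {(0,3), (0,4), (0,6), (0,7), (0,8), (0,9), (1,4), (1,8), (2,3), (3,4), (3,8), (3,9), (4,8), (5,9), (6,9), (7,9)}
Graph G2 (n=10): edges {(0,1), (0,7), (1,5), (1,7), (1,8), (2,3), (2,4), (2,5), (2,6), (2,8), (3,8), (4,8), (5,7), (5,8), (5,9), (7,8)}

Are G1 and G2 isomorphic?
Yes, isomorphic

The graphs are isomorphic.
One valid mapping φ: V(G1) → V(G2): 0→8, 1→0, 2→9, 3→5, 4→7, 5→6, 6→4, 7→3, 8→1, 9→2

Verify φ preserves adjacency — for each edge of G1, its image is an edge of G2:
  (0,3) → (φ(0),φ(3)) = (5,8) ∈ E(G2) ✓
  (0,4) → (φ(0),φ(4)) = (7,8) ∈ E(G2) ✓
  (0,6) → (φ(0),φ(6)) = (4,8) ∈ E(G2) ✓
  (0,7) → (φ(0),φ(7)) = (3,8) ∈ E(G2) ✓
  (0,8) → (φ(0),φ(8)) = (1,8) ∈ E(G2) ✓
  (0,9) → (φ(0),φ(9)) = (2,8) ∈ E(G2) ✓
  (1,4) → (φ(1),φ(4)) = (0,7) ∈ E(G2) ✓
  (1,8) → (φ(1),φ(8)) = (0,1) ∈ E(G2) ✓
  (2,3) → (φ(2),φ(3)) = (5,9) ∈ E(G2) ✓
  (3,4) → (φ(3),φ(4)) = (5,7) ∈ E(G2) ✓
  (3,8) → (φ(3),φ(8)) = (1,5) ∈ E(G2) ✓
  (3,9) → (φ(3),φ(9)) = (2,5) ∈ E(G2) ✓
  (4,8) → (φ(4),φ(8)) = (1,7) ∈ E(G2) ✓
  (5,9) → (φ(5),φ(9)) = (2,6) ∈ E(G2) ✓
  (6,9) → (φ(6),φ(9)) = (2,4) ∈ E(G2) ✓
  (7,9) → (φ(7),φ(9)) = (2,3) ∈ E(G2) ✓
All 16 edges of G1 map to edges of G2, and |E(G1)| = |E(G2)| = 16, so φ is a bijection on edges as well as vertices. Hence G1 ≅ G2.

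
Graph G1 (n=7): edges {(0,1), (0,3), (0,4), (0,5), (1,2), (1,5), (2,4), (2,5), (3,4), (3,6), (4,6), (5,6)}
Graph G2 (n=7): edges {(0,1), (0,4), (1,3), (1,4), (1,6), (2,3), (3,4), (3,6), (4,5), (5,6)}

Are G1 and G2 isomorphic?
No, not isomorphic

The graphs are NOT isomorphic.

Counting triangles (3-cliques): G1 has 4, G2 has 3.
Triangle count is an isomorphism invariant, so differing triangle counts rule out isomorphism.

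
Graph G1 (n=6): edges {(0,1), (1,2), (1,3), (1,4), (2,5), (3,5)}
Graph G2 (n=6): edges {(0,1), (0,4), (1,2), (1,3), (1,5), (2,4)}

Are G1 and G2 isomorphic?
Yes, isomorphic

The graphs are isomorphic.
One valid mapping φ: V(G1) → V(G2): 0→3, 1→1, 2→0, 3→2, 4→5, 5→4

Verify φ preserves adjacency — for each edge of G1, its image is an edge of G2:
  (0,1) → (φ(0),φ(1)) = (1,3) ∈ E(G2) ✓
  (1,2) → (φ(1),φ(2)) = (0,1) ∈ E(G2) ✓
  (1,3) → (φ(1),φ(3)) = (1,2) ∈ E(G2) ✓
  (1,4) → (φ(1),φ(4)) = (1,5) ∈ E(G2) ✓
  (2,5) → (φ(2),φ(5)) = (0,4) ∈ E(G2) ✓
  (3,5) → (φ(3),φ(5)) = (2,4) ∈ E(G2) ✓
All 6 edges of G1 map to edges of G2, and |E(G1)| = |E(G2)| = 6, so φ is a bijection on edges as well as vertices. Hence G1 ≅ G2.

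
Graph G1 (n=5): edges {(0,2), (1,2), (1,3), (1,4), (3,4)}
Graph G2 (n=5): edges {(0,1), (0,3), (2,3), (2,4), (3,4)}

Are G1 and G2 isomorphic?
Yes, isomorphic

The graphs are isomorphic.
One valid mapping φ: V(G1) → V(G2): 0→1, 1→3, 2→0, 3→2, 4→4

Verify φ preserves adjacency — for each edge of G1, its image is an edge of G2:
  (0,2) → (φ(0),φ(2)) = (0,1) ∈ E(G2) ✓
  (1,2) → (φ(1),φ(2)) = (0,3) ∈ E(G2) ✓
  (1,3) → (φ(1),φ(3)) = (2,3) ∈ E(G2) ✓
  (1,4) → (φ(1),φ(4)) = (3,4) ∈ E(G2) ✓
  (3,4) → (φ(3),φ(4)) = (2,4) ∈ E(G2) ✓
All 5 edges of G1 map to edges of G2, and |E(G1)| = |E(G2)| = 5, so φ is a bijection on edges as well as vertices. Hence G1 ≅ G2.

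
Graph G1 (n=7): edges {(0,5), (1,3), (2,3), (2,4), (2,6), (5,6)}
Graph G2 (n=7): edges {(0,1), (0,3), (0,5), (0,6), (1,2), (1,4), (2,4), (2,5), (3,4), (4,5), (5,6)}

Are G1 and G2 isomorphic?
No, not isomorphic

The graphs are NOT isomorphic.

Degrees in G1: deg(0)=1, deg(1)=1, deg(2)=3, deg(3)=2, deg(4)=1, deg(5)=2, deg(6)=2.
Sorted degree sequence of G1: [3, 2, 2, 2, 1, 1, 1].
Degrees in G2: deg(0)=4, deg(1)=3, deg(2)=3, deg(3)=2, deg(4)=4, deg(5)=4, deg(6)=2.
Sorted degree sequence of G2: [4, 4, 4, 3, 3, 2, 2].
The (sorted) degree sequence is an isomorphism invariant, so since G1 and G2 have different degree sequences they cannot be isomorphic.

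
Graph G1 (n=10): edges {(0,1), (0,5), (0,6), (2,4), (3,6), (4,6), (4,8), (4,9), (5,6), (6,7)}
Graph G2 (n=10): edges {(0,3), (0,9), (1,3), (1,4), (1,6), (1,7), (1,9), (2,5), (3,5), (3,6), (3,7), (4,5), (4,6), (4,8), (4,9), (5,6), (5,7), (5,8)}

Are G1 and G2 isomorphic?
No, not isomorphic

The graphs are NOT isomorphic.

Counting triangles (3-cliques): G1 has 1, G2 has 8.
Triangle count is an isomorphism invariant, so differing triangle counts rule out isomorphism.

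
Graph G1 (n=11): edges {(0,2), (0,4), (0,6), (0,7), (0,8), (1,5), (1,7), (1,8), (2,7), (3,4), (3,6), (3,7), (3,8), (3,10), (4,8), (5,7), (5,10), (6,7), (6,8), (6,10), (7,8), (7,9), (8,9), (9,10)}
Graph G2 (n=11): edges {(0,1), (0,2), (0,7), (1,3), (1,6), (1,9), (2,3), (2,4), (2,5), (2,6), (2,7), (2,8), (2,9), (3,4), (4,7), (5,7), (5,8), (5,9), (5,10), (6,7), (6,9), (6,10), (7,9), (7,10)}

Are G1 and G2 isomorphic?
Yes, isomorphic

The graphs are isomorphic.
One valid mapping φ: V(G1) → V(G2): 0→5, 1→4, 2→8, 3→6, 4→10, 5→3, 6→9, 7→2, 8→7, 9→0, 10→1

Verify φ preserves adjacency — for each edge of G1, its image is an edge of G2:
  (0,2) → (φ(0),φ(2)) = (5,8) ∈ E(G2) ✓
  (0,4) → (φ(0),φ(4)) = (5,10) ∈ E(G2) ✓
  (0,6) → (φ(0),φ(6)) = (5,9) ∈ E(G2) ✓
  (0,7) → (φ(0),φ(7)) = (2,5) ∈ E(G2) ✓
  (0,8) → (φ(0),φ(8)) = (5,7) ∈ E(G2) ✓
  (1,5) → (φ(1),φ(5)) = (3,4) ∈ E(G2) ✓
  (1,7) → (φ(1),φ(7)) = (2,4) ∈ E(G2) ✓
  (1,8) → (φ(1),φ(8)) = (4,7) ∈ E(G2) ✓
  (2,7) → (φ(2),φ(7)) = (2,8) ∈ E(G2) ✓
  (3,4) → (φ(3),φ(4)) = (6,10) ∈ E(G2) ✓
  (3,6) → (φ(3),φ(6)) = (6,9) ∈ E(G2) ✓
  (3,7) → (φ(3),φ(7)) = (2,6) ∈ E(G2) ✓
  (3,8) → (φ(3),φ(8)) = (6,7) ∈ E(G2) ✓
  (3,10) → (φ(3),φ(10)) = (1,6) ∈ E(G2) ✓
  (4,8) → (φ(4),φ(8)) = (7,10) ∈ E(G2) ✓
  (5,7) → (φ(5),φ(7)) = (2,3) ∈ E(G2) ✓
  (5,10) → (φ(5),φ(10)) = (1,3) ∈ E(G2) ✓
  (6,7) → (φ(6),φ(7)) = (2,9) ∈ E(G2) ✓
  (6,8) → (φ(6),φ(8)) = (7,9) ∈ E(G2) ✓
  (6,10) → (φ(6),φ(10)) = (1,9) ∈ E(G2) ✓
  (7,8) → (φ(7),φ(8)) = (2,7) ∈ E(G2) ✓
  (7,9) → (φ(7),φ(9)) = (0,2) ∈ E(G2) ✓
  (8,9) → (φ(8),φ(9)) = (0,7) ∈ E(G2) ✓
  (9,10) → (φ(9),φ(10)) = (0,1) ∈ E(G2) ✓
All 24 edges of G1 map to edges of G2, and |E(G1)| = |E(G2)| = 24, so φ is a bijection on edges as well as vertices. Hence G1 ≅ G2.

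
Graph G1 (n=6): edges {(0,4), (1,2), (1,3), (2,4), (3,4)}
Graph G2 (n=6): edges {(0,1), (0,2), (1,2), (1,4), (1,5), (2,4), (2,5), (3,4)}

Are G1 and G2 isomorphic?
No, not isomorphic

The graphs are NOT isomorphic.

Degrees in G1: deg(0)=1, deg(1)=2, deg(2)=2, deg(3)=2, deg(4)=3, deg(5)=0.
Sorted degree sequence of G1: [3, 2, 2, 2, 1, 0].
Degrees in G2: deg(0)=2, deg(1)=4, deg(2)=4, deg(3)=1, deg(4)=3, deg(5)=2.
Sorted degree sequence of G2: [4, 4, 3, 2, 2, 1].
The (sorted) degree sequence is an isomorphism invariant, so since G1 and G2 have different degree sequences they cannot be isomorphic.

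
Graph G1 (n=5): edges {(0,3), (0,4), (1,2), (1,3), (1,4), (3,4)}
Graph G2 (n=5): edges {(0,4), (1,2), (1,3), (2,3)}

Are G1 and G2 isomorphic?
No, not isomorphic

The graphs are NOT isomorphic.

Degrees in G1: deg(0)=2, deg(1)=3, deg(2)=1, deg(3)=3, deg(4)=3.
Sorted degree sequence of G1: [3, 3, 3, 2, 1].
Degrees in G2: deg(0)=1, deg(1)=2, deg(2)=2, deg(3)=2, deg(4)=1.
Sorted degree sequence of G2: [2, 2, 2, 1, 1].
The (sorted) degree sequence is an isomorphism invariant, so since G1 and G2 have different degree sequences they cannot be isomorphic.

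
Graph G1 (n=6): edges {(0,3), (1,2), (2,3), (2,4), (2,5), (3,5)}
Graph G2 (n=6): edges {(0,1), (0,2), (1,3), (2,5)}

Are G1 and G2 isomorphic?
No, not isomorphic

The graphs are NOT isomorphic.

Degrees in G1: deg(0)=1, deg(1)=1, deg(2)=4, deg(3)=3, deg(4)=1, deg(5)=2.
Sorted degree sequence of G1: [4, 3, 2, 1, 1, 1].
Degrees in G2: deg(0)=2, deg(1)=2, deg(2)=2, deg(3)=1, deg(4)=0, deg(5)=1.
Sorted degree sequence of G2: [2, 2, 2, 1, 1, 0].
The (sorted) degree sequence is an isomorphism invariant, so since G1 and G2 have different degree sequences they cannot be isomorphic.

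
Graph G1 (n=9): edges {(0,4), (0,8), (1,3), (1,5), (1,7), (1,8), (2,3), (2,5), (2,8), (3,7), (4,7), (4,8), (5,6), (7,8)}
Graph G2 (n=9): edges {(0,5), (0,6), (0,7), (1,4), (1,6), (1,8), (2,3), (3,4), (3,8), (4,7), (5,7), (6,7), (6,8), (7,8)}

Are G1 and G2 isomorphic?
Yes, isomorphic

The graphs are isomorphic.
One valid mapping φ: V(G1) → V(G2): 0→5, 1→8, 2→4, 3→1, 4→0, 5→3, 6→2, 7→6, 8→7

Verify φ preserves adjacency — for each edge of G1, its image is an edge of G2:
  (0,4) → (φ(0),φ(4)) = (0,5) ∈ E(G2) ✓
  (0,8) → (φ(0),φ(8)) = (5,7) ∈ E(G2) ✓
  (1,3) → (φ(1),φ(3)) = (1,8) ∈ E(G2) ✓
  (1,5) → (φ(1),φ(5)) = (3,8) ∈ E(G2) ✓
  (1,7) → (φ(1),φ(7)) = (6,8) ∈ E(G2) ✓
  (1,8) → (φ(1),φ(8)) = (7,8) ∈ E(G2) ✓
  (2,3) → (φ(2),φ(3)) = (1,4) ∈ E(G2) ✓
  (2,5) → (φ(2),φ(5)) = (3,4) ∈ E(G2) ✓
  (2,8) → (φ(2),φ(8)) = (4,7) ∈ E(G2) ✓
  (3,7) → (φ(3),φ(7)) = (1,6) ∈ E(G2) ✓
  (4,7) → (φ(4),φ(7)) = (0,6) ∈ E(G2) ✓
  (4,8) → (φ(4),φ(8)) = (0,7) ∈ E(G2) ✓
  (5,6) → (φ(5),φ(6)) = (2,3) ∈ E(G2) ✓
  (7,8) → (φ(7),φ(8)) = (6,7) ∈ E(G2) ✓
All 14 edges of G1 map to edges of G2, and |E(G1)| = |E(G2)| = 14, so φ is a bijection on edges as well as vertices. Hence G1 ≅ G2.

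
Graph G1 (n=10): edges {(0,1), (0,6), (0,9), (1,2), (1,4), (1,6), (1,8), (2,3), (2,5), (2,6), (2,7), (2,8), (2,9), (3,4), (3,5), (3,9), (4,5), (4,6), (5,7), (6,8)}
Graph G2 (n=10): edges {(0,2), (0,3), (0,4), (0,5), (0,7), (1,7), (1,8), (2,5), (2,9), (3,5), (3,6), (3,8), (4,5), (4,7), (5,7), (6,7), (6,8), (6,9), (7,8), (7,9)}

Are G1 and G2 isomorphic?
Yes, isomorphic

The graphs are isomorphic.
One valid mapping φ: V(G1) → V(G2): 0→2, 1→0, 2→7, 3→6, 4→3, 5→8, 6→5, 7→1, 8→4, 9→9

Verify φ preserves adjacency — for each edge of G1, its image is an edge of G2:
  (0,1) → (φ(0),φ(1)) = (0,2) ∈ E(G2) ✓
  (0,6) → (φ(0),φ(6)) = (2,5) ∈ E(G2) ✓
  (0,9) → (φ(0),φ(9)) = (2,9) ∈ E(G2) ✓
  (1,2) → (φ(1),φ(2)) = (0,7) ∈ E(G2) ✓
  (1,4) → (φ(1),φ(4)) = (0,3) ∈ E(G2) ✓
  (1,6) → (φ(1),φ(6)) = (0,5) ∈ E(G2) ✓
  (1,8) → (φ(1),φ(8)) = (0,4) ∈ E(G2) ✓
  (2,3) → (φ(2),φ(3)) = (6,7) ∈ E(G2) ✓
  (2,5) → (φ(2),φ(5)) = (7,8) ∈ E(G2) ✓
  (2,6) → (φ(2),φ(6)) = (5,7) ∈ E(G2) ✓
  (2,7) → (φ(2),φ(7)) = (1,7) ∈ E(G2) ✓
  (2,8) → (φ(2),φ(8)) = (4,7) ∈ E(G2) ✓
  (2,9) → (φ(2),φ(9)) = (7,9) ∈ E(G2) ✓
  (3,4) → (φ(3),φ(4)) = (3,6) ∈ E(G2) ✓
  (3,5) → (φ(3),φ(5)) = (6,8) ∈ E(G2) ✓
  (3,9) → (φ(3),φ(9)) = (6,9) ∈ E(G2) ✓
  (4,5) → (φ(4),φ(5)) = (3,8) ∈ E(G2) ✓
  (4,6) → (φ(4),φ(6)) = (3,5) ∈ E(G2) ✓
  (5,7) → (φ(5),φ(7)) = (1,8) ∈ E(G2) ✓
  (6,8) → (φ(6),φ(8)) = (4,5) ∈ E(G2) ✓
All 20 edges of G1 map to edges of G2, and |E(G1)| = |E(G2)| = 20, so φ is a bijection on edges as well as vertices. Hence G1 ≅ G2.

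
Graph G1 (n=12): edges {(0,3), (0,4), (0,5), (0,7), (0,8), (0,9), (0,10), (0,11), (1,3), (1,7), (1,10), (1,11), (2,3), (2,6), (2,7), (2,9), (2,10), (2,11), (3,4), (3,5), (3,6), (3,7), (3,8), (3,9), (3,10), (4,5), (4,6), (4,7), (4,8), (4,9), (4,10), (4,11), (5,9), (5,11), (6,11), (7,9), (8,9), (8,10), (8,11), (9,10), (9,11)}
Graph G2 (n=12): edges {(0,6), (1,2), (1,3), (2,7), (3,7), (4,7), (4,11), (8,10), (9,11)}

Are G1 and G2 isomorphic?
No, not isomorphic

The graphs are NOT isomorphic.

Connected components of G1: 1 component(s) with vertex sets [[0, 1, 2, 3, 4, 5, 6, 7, 8, 9, 10, 11]], sizes [12].
Connected components of G2: 4 component(s) with vertex sets [[5], [0, 6], [8, 10], [1, 2, 3, 4, 7, 9, 11]], sizes [1, 2, 2, 7].
The number of connected components (and the multiset of component sizes) is an isomorphism invariant — an isomorphism maps each component of G1 bijectively onto a component of G2. Since G1 has 1 component(s) and G2 has 4, they cannot be isomorphic.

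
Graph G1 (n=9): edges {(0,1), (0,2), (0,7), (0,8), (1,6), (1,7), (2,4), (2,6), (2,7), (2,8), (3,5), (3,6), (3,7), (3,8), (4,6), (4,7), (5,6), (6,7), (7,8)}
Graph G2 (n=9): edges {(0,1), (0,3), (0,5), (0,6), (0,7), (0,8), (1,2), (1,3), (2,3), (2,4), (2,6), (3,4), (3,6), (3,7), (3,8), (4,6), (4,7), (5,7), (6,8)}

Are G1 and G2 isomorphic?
Yes, isomorphic

The graphs are isomorphic.
One valid mapping φ: V(G1) → V(G2): 0→2, 1→1, 2→6, 3→7, 4→8, 5→5, 6→0, 7→3, 8→4

Verify φ preserves adjacency — for each edge of G1, its image is an edge of G2:
  (0,1) → (φ(0),φ(1)) = (1,2) ∈ E(G2) ✓
  (0,2) → (φ(0),φ(2)) = (2,6) ∈ E(G2) ✓
  (0,7) → (φ(0),φ(7)) = (2,3) ∈ E(G2) ✓
  (0,8) → (φ(0),φ(8)) = (2,4) ∈ E(G2) ✓
  (1,6) → (φ(1),φ(6)) = (0,1) ∈ E(G2) ✓
  (1,7) → (φ(1),φ(7)) = (1,3) ∈ E(G2) ✓
  (2,4) → (φ(2),φ(4)) = (6,8) ∈ E(G2) ✓
  (2,6) → (φ(2),φ(6)) = (0,6) ∈ E(G2) ✓
  (2,7) → (φ(2),φ(7)) = (3,6) ∈ E(G2) ✓
  (2,8) → (φ(2),φ(8)) = (4,6) ∈ E(G2) ✓
  (3,5) → (φ(3),φ(5)) = (5,7) ∈ E(G2) ✓
  (3,6) → (φ(3),φ(6)) = (0,7) ∈ E(G2) ✓
  (3,7) → (φ(3),φ(7)) = (3,7) ∈ E(G2) ✓
  (3,8) → (φ(3),φ(8)) = (4,7) ∈ E(G2) ✓
  (4,6) → (φ(4),φ(6)) = (0,8) ∈ E(G2) ✓
  (4,7) → (φ(4),φ(7)) = (3,8) ∈ E(G2) ✓
  (5,6) → (φ(5),φ(6)) = (0,5) ∈ E(G2) ✓
  (6,7) → (φ(6),φ(7)) = (0,3) ∈ E(G2) ✓
  (7,8) → (φ(7),φ(8)) = (3,4) ∈ E(G2) ✓
All 19 edges of G1 map to edges of G2, and |E(G1)| = |E(G2)| = 19, so φ is a bijection on edges as well as vertices. Hence G1 ≅ G2.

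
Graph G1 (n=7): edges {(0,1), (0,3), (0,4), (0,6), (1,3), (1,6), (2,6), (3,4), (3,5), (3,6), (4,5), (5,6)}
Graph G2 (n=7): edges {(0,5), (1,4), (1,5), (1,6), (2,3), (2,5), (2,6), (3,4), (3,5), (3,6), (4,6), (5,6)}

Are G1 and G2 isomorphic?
Yes, isomorphic

The graphs are isomorphic.
One valid mapping φ: V(G1) → V(G2): 0→3, 1→2, 2→0, 3→6, 4→4, 5→1, 6→5

Verify φ preserves adjacency — for each edge of G1, its image is an edge of G2:
  (0,1) → (φ(0),φ(1)) = (2,3) ∈ E(G2) ✓
  (0,3) → (φ(0),φ(3)) = (3,6) ∈ E(G2) ✓
  (0,4) → (φ(0),φ(4)) = (3,4) ∈ E(G2) ✓
  (0,6) → (φ(0),φ(6)) = (3,5) ∈ E(G2) ✓
  (1,3) → (φ(1),φ(3)) = (2,6) ∈ E(G2) ✓
  (1,6) → (φ(1),φ(6)) = (2,5) ∈ E(G2) ✓
  (2,6) → (φ(2),φ(6)) = (0,5) ∈ E(G2) ✓
  (3,4) → (φ(3),φ(4)) = (4,6) ∈ E(G2) ✓
  (3,5) → (φ(3),φ(5)) = (1,6) ∈ E(G2) ✓
  (3,6) → (φ(3),φ(6)) = (5,6) ∈ E(G2) ✓
  (4,5) → (φ(4),φ(5)) = (1,4) ∈ E(G2) ✓
  (5,6) → (φ(5),φ(6)) = (1,5) ∈ E(G2) ✓
All 12 edges of G1 map to edges of G2, and |E(G1)| = |E(G2)| = 12, so φ is a bijection on edges as well as vertices. Hence G1 ≅ G2.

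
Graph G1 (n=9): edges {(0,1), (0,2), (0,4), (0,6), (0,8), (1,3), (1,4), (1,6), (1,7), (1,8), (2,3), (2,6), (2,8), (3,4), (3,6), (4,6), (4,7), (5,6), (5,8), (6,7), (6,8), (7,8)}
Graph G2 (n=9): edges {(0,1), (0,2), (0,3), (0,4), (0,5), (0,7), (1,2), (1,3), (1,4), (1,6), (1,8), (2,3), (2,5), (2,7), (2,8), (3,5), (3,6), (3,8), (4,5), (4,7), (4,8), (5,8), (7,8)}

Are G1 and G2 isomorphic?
No, not isomorphic

The graphs are NOT isomorphic.

Counting triangles (3-cliques): G1 has 20, G2 has 21.
Triangle count is an isomorphism invariant, so differing triangle counts rule out isomorphism.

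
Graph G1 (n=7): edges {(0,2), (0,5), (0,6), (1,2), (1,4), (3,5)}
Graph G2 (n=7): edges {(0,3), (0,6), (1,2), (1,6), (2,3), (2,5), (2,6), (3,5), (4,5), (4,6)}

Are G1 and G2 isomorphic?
No, not isomorphic

The graphs are NOT isomorphic.

Counting triangles (3-cliques): G1 has 0, G2 has 2.
Triangle count is an isomorphism invariant, so differing triangle counts rule out isomorphism.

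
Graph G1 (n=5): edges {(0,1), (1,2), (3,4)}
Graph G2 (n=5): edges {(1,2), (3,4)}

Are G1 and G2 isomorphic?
No, not isomorphic

The graphs are NOT isomorphic.

Counting edges: G1 has 3 edge(s); G2 has 2 edge(s).
Edge count is an isomorphism invariant (a bijection on vertices induces a bijection on edges), so differing edge counts rule out isomorphism.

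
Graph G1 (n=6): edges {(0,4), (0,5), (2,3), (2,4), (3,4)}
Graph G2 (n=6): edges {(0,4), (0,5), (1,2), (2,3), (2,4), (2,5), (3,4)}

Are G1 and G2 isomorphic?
No, not isomorphic

The graphs are NOT isomorphic.

Counting edges: G1 has 5 edge(s); G2 has 7 edge(s).
Edge count is an isomorphism invariant (a bijection on vertices induces a bijection on edges), so differing edge counts rule out isomorphism.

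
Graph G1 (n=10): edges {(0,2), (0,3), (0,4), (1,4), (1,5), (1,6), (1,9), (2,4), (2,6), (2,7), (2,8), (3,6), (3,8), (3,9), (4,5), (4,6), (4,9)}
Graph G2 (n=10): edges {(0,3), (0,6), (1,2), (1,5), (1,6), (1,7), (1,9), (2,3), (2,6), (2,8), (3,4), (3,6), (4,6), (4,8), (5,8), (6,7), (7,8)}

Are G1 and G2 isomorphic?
Yes, isomorphic

The graphs are isomorphic.
One valid mapping φ: V(G1) → V(G2): 0→7, 1→3, 2→1, 3→8, 4→6, 5→0, 6→2, 7→9, 8→5, 9→4

Verify φ preserves adjacency — for each edge of G1, its image is an edge of G2:
  (0,2) → (φ(0),φ(2)) = (1,7) ∈ E(G2) ✓
  (0,3) → (φ(0),φ(3)) = (7,8) ∈ E(G2) ✓
  (0,4) → (φ(0),φ(4)) = (6,7) ∈ E(G2) ✓
  (1,4) → (φ(1),φ(4)) = (3,6) ∈ E(G2) ✓
  (1,5) → (φ(1),φ(5)) = (0,3) ∈ E(G2) ✓
  (1,6) → (φ(1),φ(6)) = (2,3) ∈ E(G2) ✓
  (1,9) → (φ(1),φ(9)) = (3,4) ∈ E(G2) ✓
  (2,4) → (φ(2),φ(4)) = (1,6) ∈ E(G2) ✓
  (2,6) → (φ(2),φ(6)) = (1,2) ∈ E(G2) ✓
  (2,7) → (φ(2),φ(7)) = (1,9) ∈ E(G2) ✓
  (2,8) → (φ(2),φ(8)) = (1,5) ∈ E(G2) ✓
  (3,6) → (φ(3),φ(6)) = (2,8) ∈ E(G2) ✓
  (3,8) → (φ(3),φ(8)) = (5,8) ∈ E(G2) ✓
  (3,9) → (φ(3),φ(9)) = (4,8) ∈ E(G2) ✓
  (4,5) → (φ(4),φ(5)) = (0,6) ∈ E(G2) ✓
  (4,6) → (φ(4),φ(6)) = (2,6) ∈ E(G2) ✓
  (4,9) → (φ(4),φ(9)) = (4,6) ∈ E(G2) ✓
All 17 edges of G1 map to edges of G2, and |E(G1)| = |E(G2)| = 17, so φ is a bijection on edges as well as vertices. Hence G1 ≅ G2.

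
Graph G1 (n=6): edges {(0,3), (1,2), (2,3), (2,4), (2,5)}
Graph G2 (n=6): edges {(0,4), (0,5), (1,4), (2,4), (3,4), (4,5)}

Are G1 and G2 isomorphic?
No, not isomorphic

The graphs are NOT isomorphic.

Counting triangles (3-cliques): G1 has 0, G2 has 1.
Triangle count is an isomorphism invariant, so differing triangle counts rule out isomorphism.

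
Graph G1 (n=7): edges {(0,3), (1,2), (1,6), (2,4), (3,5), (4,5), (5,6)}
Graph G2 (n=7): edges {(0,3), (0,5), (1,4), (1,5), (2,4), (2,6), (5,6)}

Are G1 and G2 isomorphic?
Yes, isomorphic

The graphs are isomorphic.
One valid mapping φ: V(G1) → V(G2): 0→3, 1→4, 2→2, 3→0, 4→6, 5→5, 6→1

Verify φ preserves adjacency — for each edge of G1, its image is an edge of G2:
  (0,3) → (φ(0),φ(3)) = (0,3) ∈ E(G2) ✓
  (1,2) → (φ(1),φ(2)) = (2,4) ∈ E(G2) ✓
  (1,6) → (φ(1),φ(6)) = (1,4) ∈ E(G2) ✓
  (2,4) → (φ(2),φ(4)) = (2,6) ∈ E(G2) ✓
  (3,5) → (φ(3),φ(5)) = (0,5) ∈ E(G2) ✓
  (4,5) → (φ(4),φ(5)) = (5,6) ∈ E(G2) ✓
  (5,6) → (φ(5),φ(6)) = (1,5) ∈ E(G2) ✓
All 7 edges of G1 map to edges of G2, and |E(G1)| = |E(G2)| = 7, so φ is a bijection on edges as well as vertices. Hence G1 ≅ G2.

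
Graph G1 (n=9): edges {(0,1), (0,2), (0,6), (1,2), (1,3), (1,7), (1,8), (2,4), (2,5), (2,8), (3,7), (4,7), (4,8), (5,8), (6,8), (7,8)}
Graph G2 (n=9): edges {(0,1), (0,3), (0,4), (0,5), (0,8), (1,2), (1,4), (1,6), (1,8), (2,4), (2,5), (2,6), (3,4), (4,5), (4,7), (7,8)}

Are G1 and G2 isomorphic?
Yes, isomorphic

The graphs are isomorphic.
One valid mapping φ: V(G1) → V(G2): 0→8, 1→1, 2→0, 3→6, 4→5, 5→3, 6→7, 7→2, 8→4

Verify φ preserves adjacency — for each edge of G1, its image is an edge of G2:
  (0,1) → (φ(0),φ(1)) = (1,8) ∈ E(G2) ✓
  (0,2) → (φ(0),φ(2)) = (0,8) ∈ E(G2) ✓
  (0,6) → (φ(0),φ(6)) = (7,8) ∈ E(G2) ✓
  (1,2) → (φ(1),φ(2)) = (0,1) ∈ E(G2) ✓
  (1,3) → (φ(1),φ(3)) = (1,6) ∈ E(G2) ✓
  (1,7) → (φ(1),φ(7)) = (1,2) ∈ E(G2) ✓
  (1,8) → (φ(1),φ(8)) = (1,4) ∈ E(G2) ✓
  (2,4) → (φ(2),φ(4)) = (0,5) ∈ E(G2) ✓
  (2,5) → (φ(2),φ(5)) = (0,3) ∈ E(G2) ✓
  (2,8) → (φ(2),φ(8)) = (0,4) ∈ E(G2) ✓
  (3,7) → (φ(3),φ(7)) = (2,6) ∈ E(G2) ✓
  (4,7) → (φ(4),φ(7)) = (2,5) ∈ E(G2) ✓
  (4,8) → (φ(4),φ(8)) = (4,5) ∈ E(G2) ✓
  (5,8) → (φ(5),φ(8)) = (3,4) ∈ E(G2) ✓
  (6,8) → (φ(6),φ(8)) = (4,7) ∈ E(G2) ✓
  (7,8) → (φ(7),φ(8)) = (2,4) ∈ E(G2) ✓
All 16 edges of G1 map to edges of G2, and |E(G1)| = |E(G2)| = 16, so φ is a bijection on edges as well as vertices. Hence G1 ≅ G2.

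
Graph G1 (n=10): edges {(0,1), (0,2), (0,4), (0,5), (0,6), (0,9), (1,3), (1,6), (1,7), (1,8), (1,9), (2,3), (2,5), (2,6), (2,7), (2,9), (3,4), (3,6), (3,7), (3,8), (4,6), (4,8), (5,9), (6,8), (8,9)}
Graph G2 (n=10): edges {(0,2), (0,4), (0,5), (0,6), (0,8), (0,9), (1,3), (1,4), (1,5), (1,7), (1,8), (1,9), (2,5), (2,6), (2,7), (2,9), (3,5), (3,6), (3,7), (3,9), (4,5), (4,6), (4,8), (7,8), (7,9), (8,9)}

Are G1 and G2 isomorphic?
No, not isomorphic

The graphs are NOT isomorphic.

Counting triangles (3-cliques): G1 has 19, G2 has 18.
Triangle count is an isomorphism invariant, so differing triangle counts rule out isomorphism.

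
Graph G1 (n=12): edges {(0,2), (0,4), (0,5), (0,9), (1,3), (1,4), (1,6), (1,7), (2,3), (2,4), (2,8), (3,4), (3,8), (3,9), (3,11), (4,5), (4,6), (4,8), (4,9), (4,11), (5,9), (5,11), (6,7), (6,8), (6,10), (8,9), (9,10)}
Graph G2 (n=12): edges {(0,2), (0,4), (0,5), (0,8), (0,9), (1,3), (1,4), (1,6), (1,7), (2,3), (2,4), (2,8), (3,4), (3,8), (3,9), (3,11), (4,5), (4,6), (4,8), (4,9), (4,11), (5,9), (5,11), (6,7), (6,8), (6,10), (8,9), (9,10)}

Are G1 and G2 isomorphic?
No, not isomorphic

The graphs are NOT isomorphic.

Counting edges: G1 has 27 edge(s); G2 has 28 edge(s).
Edge count is an isomorphism invariant (a bijection on vertices induces a bijection on edges), so differing edge counts rule out isomorphism.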